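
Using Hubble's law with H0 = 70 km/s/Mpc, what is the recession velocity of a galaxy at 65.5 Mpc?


v = H0 * d = 70 * 65.5 = 4585.0

4585.0 km/s


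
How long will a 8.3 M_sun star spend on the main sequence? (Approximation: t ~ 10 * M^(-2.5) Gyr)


t = 10 * M^(-2.5) = 10 * 8.3^(-2.5) = 0.0504

0.0504 Gyr


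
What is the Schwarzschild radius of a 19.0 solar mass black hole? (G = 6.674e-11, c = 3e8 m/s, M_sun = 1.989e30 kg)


M = 19.0 * 1.989e30 kg = 3.7791e+31 kg. rs = 2GM/c^2 = 2 * 6.674e-11 * 3.7791e+31 / (3e8)^2 = 56048.252

56048.252 m


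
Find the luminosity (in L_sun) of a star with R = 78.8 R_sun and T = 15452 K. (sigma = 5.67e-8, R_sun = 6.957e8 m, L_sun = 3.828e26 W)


R = 78.8 * 6.957e8 m = 5.482116e+10 m. L = 4*pi*R^2*sigma*T^4 = 4*pi*(5.482116e+10)^2 * 5.67e-8 * 15452^4 = 1.220754018e+32 W. L/L_sun = 1.220754018e+32 / 3.828e26 = 318901.2587

318901.2587 L_sun


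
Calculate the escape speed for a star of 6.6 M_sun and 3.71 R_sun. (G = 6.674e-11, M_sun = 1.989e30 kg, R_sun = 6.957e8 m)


M = 6.6 * 1.989e30 kg = 1.31274e+31 kg; R = 3.71 * 6.957e8 m = 2.581047e+09 m. v_esc = sqrt(2GM/R) = sqrt(2 * 6.674e-11 * 1.31274e+31 / 2.581047e+09) = 823947.4269

823947.4269 m/s


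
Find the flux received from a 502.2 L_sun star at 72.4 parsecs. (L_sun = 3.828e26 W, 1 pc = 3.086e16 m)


F = L / (4*pi*d^2) = 1.922e+29 / (4*pi*(2.234e+18)^2) = 3.065e-09

3.065e-09 W/m^2


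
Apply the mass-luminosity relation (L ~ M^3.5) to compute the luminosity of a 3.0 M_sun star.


L/L_sun = (M/M_sun)^3.5 = 3.0^3.5 = 46.7654

46.7654 L_sun


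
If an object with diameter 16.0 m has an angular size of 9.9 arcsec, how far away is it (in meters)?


D = size / theta_rad, theta_rad = 9.9 * pi/(180*3600) = 4.800e-05, D = 333357.2626

333357.2626 m


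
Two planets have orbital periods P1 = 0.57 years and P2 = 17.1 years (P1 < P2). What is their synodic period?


1/P_syn = |1/P1 - 1/P2| = |1/0.57 - 1/17.1| => P_syn = 0.5897

0.5897 years


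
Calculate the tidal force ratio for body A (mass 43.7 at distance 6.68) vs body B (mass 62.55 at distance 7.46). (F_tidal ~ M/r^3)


Ratio = (M1/r1^3) / (M2/r2^3) = (43.7/6.68^3) / (62.55/7.46^3) = 0.9731

0.9731


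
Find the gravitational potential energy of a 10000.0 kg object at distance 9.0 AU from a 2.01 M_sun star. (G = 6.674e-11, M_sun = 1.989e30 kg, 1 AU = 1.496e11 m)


M = 2.01 * 1.989e30 kg = 3.99789e+30 kg; r = 9.0 AU * 1.496e11 m/AU = 1.3464e+12 m. U = -GM*m/r = -(6.674e-11 * 3.99789e+30 * 10000.0) / 1.3464e+12 = -1.982e+12

-1.982e+12 J


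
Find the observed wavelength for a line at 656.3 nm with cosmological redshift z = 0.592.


lam_obs = lam_emit * (1 + z) = 656.3 * (1 + 0.592) = 1044.8296

1044.8296 nm


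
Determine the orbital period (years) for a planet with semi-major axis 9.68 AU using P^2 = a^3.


P = a^(3/2) = 9.68^1.5 = 30.1171

30.1171 years


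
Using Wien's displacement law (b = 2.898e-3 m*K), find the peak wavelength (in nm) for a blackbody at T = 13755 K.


lam_max = b / T = 2.898e-3 / 13755 = 2.107e-07 m = 210.687 nm

210.687 nm


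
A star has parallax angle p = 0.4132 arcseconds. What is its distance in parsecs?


d = 1/p = 1/0.4132 = 2.4201

2.4201 pc


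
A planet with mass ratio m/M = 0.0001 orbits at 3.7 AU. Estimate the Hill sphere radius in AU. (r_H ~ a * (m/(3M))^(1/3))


r_H = a * (m/3M)^(1/3) = 3.7 * (0.0001/3)^(1/3) = 0.1191

0.1191 AU


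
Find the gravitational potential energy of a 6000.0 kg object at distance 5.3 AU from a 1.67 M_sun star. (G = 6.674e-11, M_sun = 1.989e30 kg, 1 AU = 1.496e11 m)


M = 1.67 * 1.989e30 kg = 3.32163e+30 kg; r = 5.3 AU * 1.496e11 m/AU = 7.9288e+11 m. U = -GM*m/r = -(6.674e-11 * 3.32163e+30 * 6000.0) / 7.9288e+11 = -1.678e+12

-1.678e+12 J


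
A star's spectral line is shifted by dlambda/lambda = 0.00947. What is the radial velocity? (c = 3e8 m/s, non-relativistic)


v = (dlambda/lambda) * c = 0.00947 * 3e8 = 2.841e+06

2.841e+06 m/s


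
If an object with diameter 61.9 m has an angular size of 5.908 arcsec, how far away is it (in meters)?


D = size / theta_rad, theta_rad = 5.908 * pi/(180*3600) = 2.864e-05, D = 2.161e+06

2.161e+06 m


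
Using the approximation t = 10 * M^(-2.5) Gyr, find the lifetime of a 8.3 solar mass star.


t = 10 * M^(-2.5) = 10 * 8.3^(-2.5) = 0.0504

0.0504 Gyr


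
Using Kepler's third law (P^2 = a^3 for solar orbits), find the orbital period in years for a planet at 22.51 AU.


P = a^(3/2) = 22.51^1.5 = 106.798

106.798 years


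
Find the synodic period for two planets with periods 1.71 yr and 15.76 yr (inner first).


1/P_syn = |1/P1 - 1/P2| = |1/1.71 - 1/15.76| => P_syn = 1.9181

1.9181 years


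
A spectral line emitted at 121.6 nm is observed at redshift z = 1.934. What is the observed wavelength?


lam_obs = lam_emit * (1 + z) = 121.6 * (1 + 1.934) = 356.7744

356.7744 nm


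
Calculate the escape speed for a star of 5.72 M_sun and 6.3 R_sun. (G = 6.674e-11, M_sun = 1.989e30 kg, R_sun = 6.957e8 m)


M = 5.72 * 1.989e30 kg = 1.137708e+31 kg; R = 6.3 * 6.957e8 m = 4.38291e+09 m. v_esc = sqrt(2GM/R) = sqrt(2 * 6.674e-11 * 1.137708e+31 / 4.38291e+09) = 588629.7778

588629.7778 m/s


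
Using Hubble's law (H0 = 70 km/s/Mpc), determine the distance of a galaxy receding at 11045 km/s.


d = v / H0 = 11045 / 70 = 157.7857

157.7857 Mpc


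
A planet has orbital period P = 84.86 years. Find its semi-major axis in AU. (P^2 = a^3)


a = P^(2/3) = 84.86^(2/3) = 19.3109

19.3109 AU


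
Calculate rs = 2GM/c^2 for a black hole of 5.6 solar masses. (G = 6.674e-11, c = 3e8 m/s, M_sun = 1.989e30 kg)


M = 5.6 * 1.989e30 kg = 1.11384e+31 kg. rs = 2GM/c^2 = 2 * 6.674e-11 * 1.11384e+31 / (3e8)^2 = 16519.4848

16519.4848 m


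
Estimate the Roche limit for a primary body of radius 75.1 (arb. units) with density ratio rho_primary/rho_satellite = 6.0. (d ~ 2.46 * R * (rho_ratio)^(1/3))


d_Roche = 2.46 * 75.1 * 6.0^(1/3) = 335.7058

335.7058


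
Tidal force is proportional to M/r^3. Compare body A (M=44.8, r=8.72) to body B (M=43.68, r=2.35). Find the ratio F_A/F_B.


Ratio = (M1/r1^3) / (M2/r2^3) = (44.8/8.72^3) / (43.68/2.35^3) = 0.0201

0.0201


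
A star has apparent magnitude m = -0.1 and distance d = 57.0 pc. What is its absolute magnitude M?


M = m - 5*log10(d) + 5 = -0.1 - 5*log10(57.0) + 5 = -3.8794

-3.8794


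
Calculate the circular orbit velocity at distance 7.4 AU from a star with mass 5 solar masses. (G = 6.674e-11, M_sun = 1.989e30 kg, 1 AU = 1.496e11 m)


v = sqrt(GM/r) = sqrt(6.674e-11 * 9.945e+30 / 1.107e+12) = 24485.7741

24485.7741 m/s


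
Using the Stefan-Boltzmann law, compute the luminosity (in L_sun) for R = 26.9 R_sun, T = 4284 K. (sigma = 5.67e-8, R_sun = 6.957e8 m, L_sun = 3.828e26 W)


R = 26.9 * 6.957e8 m = 1.871433e+10 m. L = 4*pi*R^2*sigma*T^4 = 4*pi*(1.871433e+10)^2 * 5.67e-8 * 4284^4 = 8.405031362e+28 W. L/L_sun = 8.405031362e+28 / 3.828e26 = 219.5672

219.5672 L_sun


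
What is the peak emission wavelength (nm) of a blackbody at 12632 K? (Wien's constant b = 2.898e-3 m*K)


lam_max = b / T = 2.898e-3 / 12632 = 2.294e-07 m = 229.4174 nm

229.4174 nm


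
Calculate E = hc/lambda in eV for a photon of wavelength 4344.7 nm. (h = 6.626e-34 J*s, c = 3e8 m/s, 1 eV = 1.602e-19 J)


E = hc/lambda = 6.626e-34 * 3e8 / 4.345e-06 = 4.575e-20 J = 0.2856 eV

0.2856 eV


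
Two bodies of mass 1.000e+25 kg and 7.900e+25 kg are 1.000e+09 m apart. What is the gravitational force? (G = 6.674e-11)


F = G*m1*m2/r^2 = 6.674e-11 * 1.000e+25 * 7.900e+25 / (1.000e+09)^2 = 6.674e-11 * 7.900e+50 / 1.000e+18 = 5.272e+22

5.272e+22 N


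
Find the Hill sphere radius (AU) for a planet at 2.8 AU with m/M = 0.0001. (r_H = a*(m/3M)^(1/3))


r_H = a * (m/3M)^(1/3) = 2.8 * (0.0001/3)^(1/3) = 0.0901

0.0901 AU


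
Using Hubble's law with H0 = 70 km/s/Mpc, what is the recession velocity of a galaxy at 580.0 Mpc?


v = H0 * d = 70 * 580.0 = 40600.0

40600.0 km/s


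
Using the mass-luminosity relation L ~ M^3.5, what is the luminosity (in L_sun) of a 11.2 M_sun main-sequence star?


L/L_sun = (M/M_sun)^3.5 = 11.2^3.5 = 4701.7884

4701.7884 L_sun


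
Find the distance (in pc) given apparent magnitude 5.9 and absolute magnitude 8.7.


d = 10^((m - M + 5)/5) = 10^((5.9 - 8.7 + 5)/5) = 2.7542

2.7542 pc


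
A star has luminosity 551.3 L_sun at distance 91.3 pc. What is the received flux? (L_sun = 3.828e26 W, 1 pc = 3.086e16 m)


F = L / (4*pi*d^2) = 2.110e+29 / (4*pi*(2.818e+18)^2) = 2.116e-09

2.116e-09 W/m^2


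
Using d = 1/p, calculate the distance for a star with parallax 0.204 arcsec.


d = 1/p = 1/0.204 = 4.902

4.902 pc


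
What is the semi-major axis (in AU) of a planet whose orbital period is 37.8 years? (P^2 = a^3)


a = P^(2/3) = 37.8^(2/3) = 11.2632

11.2632 AU


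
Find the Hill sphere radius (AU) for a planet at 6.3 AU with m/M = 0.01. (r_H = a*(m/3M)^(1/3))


r_H = a * (m/3M)^(1/3) = 6.3 * (0.01/3)^(1/3) = 0.9411

0.9411 AU


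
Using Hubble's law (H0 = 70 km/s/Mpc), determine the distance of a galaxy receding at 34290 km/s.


d = v / H0 = 34290 / 70 = 489.8571

489.8571 Mpc


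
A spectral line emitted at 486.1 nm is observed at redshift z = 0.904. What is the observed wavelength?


lam_obs = lam_emit * (1 + z) = 486.1 * (1 + 0.904) = 925.5344

925.5344 nm


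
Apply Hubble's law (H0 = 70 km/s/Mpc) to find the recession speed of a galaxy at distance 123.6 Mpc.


v = H0 * d = 70 * 123.6 = 8652.0

8652.0 km/s


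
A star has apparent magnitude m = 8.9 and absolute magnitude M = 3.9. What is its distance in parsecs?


d = 10^((m - M + 5)/5) = 10^((8.9 - 3.9 + 5)/5) = 100.0

100.0 pc


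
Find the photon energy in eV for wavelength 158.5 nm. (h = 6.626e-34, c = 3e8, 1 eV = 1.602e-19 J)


E = hc/lambda = 6.626e-34 * 3e8 / 1.585e-07 = 1.254e-18 J = 7.8285 eV

7.8285 eV


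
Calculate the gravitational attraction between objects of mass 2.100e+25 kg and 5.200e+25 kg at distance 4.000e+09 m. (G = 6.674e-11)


F = G*m1*m2/r^2 = 6.674e-11 * 2.100e+25 * 5.200e+25 / (4.000e+09)^2 = 6.674e-11 * 1.092e+51 / 1.600e+19 = 4.555e+21

4.555e+21 N


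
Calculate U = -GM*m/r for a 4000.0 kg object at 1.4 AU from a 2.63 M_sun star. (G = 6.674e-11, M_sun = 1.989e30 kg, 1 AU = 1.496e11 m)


M = 2.63 * 1.989e30 kg = 5.23107e+30 kg; r = 1.4 AU * 1.496e11 m/AU = 2.0944e+11 m. U = -GM*m/r = -(6.674e-11 * 5.23107e+30 * 4000.0) / 2.0944e+11 = -6.668e+12

-6.668e+12 J


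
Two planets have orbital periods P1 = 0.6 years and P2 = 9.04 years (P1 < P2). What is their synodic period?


1/P_syn = |1/P1 - 1/P2| = |1/0.6 - 1/9.04| => P_syn = 0.6427

0.6427 years


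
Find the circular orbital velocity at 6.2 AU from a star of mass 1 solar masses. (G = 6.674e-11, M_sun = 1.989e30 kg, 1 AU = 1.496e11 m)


v = sqrt(GM/r) = sqrt(6.674e-11 * 1.989e+30 / 9.275e+11) = 11963.241

11963.241 m/s


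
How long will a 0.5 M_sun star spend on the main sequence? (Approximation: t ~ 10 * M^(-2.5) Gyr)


t = 10 * M^(-2.5) = 10 * 0.5^(-2.5) = 56.5685

56.5685 Gyr


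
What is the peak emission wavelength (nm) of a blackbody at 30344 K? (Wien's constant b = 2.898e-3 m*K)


lam_max = b / T = 2.898e-3 / 30344 = 9.550e-08 m = 95.5049 nm

95.5049 nm


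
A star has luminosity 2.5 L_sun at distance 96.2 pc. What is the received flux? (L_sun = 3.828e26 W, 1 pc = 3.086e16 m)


F = L / (4*pi*d^2) = 9.570e+26 / (4*pi*(2.969e+18)^2) = 8.641e-12

8.641e-12 W/m^2


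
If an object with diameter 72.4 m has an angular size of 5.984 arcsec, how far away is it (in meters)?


D = size / theta_rad, theta_rad = 5.984 * pi/(180*3600) = 2.901e-05, D = 2.496e+06

2.496e+06 m


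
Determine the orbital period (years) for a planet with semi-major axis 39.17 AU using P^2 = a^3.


P = a^(3/2) = 39.17^1.5 = 245.1491

245.1491 years


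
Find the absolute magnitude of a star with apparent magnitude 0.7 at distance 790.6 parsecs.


M = m - 5*log10(d) + 5 = 0.7 - 5*log10(790.6) + 5 = -8.7898

-8.7898


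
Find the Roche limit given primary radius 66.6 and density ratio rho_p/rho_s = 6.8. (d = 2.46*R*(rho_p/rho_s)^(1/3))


d_Roche = 2.46 * 66.6 * 6.8^(1/3) = 310.3933

310.3933


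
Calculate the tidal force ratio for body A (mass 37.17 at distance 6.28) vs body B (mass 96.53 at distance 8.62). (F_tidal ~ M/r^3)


Ratio = (M1/r1^3) / (M2/r2^3) = (37.17/6.28^3) / (96.53/8.62^3) = 0.9958

0.9958


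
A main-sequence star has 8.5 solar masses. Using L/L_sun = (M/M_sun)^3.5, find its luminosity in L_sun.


L/L_sun = (M/M_sun)^3.5 = 8.5^3.5 = 1790.4667

1790.4667 L_sun


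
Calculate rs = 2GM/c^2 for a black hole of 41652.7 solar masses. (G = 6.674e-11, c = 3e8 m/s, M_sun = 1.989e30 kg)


M = 41652.7 * 1.989e30 kg = 8.28472203e+34 kg. rs = 2GM/c^2 = 2 * 6.674e-11 * 8.28472203e+34 / (3e8)^2 = 1.229e+08

1.229e+08 m


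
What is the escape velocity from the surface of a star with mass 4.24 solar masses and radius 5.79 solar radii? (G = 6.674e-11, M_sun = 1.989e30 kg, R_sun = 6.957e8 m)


M = 4.24 * 1.989e30 kg = 8.43336e+30 kg; R = 5.79 * 6.957e8 m = 4.028103e+09 m. v_esc = sqrt(2GM/R) = sqrt(2 * 6.674e-11 * 8.43336e+30 / 4.028103e+09) = 528637.7043

528637.7043 m/s


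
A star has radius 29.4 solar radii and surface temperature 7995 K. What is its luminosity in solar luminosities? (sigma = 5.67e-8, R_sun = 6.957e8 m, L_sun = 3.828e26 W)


R = 29.4 * 6.957e8 m = 2.045358e+10 m. L = 4*pi*R^2*sigma*T^4 = 4*pi*(2.045358e+10)^2 * 5.67e-8 * 7995^4 = 1.217882704e+30 W. L/L_sun = 1.217882704e+30 / 3.828e26 = 3181.5118

3181.5118 L_sun


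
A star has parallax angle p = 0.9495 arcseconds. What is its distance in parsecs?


d = 1/p = 1/0.9495 = 1.0532

1.0532 pc


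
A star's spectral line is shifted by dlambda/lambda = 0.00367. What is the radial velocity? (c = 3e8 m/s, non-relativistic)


v = (dlambda/lambda) * c = 0.00367 * 3e8 = 1.101e+06

1.101e+06 m/s


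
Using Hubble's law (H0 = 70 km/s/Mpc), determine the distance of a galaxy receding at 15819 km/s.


d = v / H0 = 15819 / 70 = 225.9857

225.9857 Mpc


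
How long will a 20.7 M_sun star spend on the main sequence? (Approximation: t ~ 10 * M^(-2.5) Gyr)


t = 10 * M^(-2.5) = 10 * 20.7^(-2.5) = 0.0051

0.0051 Gyr


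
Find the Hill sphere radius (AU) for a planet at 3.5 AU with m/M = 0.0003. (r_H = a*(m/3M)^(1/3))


r_H = a * (m/3M)^(1/3) = 3.5 * (0.0003/3)^(1/3) = 0.1625

0.1625 AU


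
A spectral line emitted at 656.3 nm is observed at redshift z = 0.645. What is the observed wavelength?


lam_obs = lam_emit * (1 + z) = 656.3 * (1 + 0.645) = 1079.6135

1079.6135 nm


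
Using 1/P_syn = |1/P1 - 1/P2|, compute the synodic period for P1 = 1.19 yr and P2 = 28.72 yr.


1/P_syn = |1/P1 - 1/P2| = |1/1.19 - 1/28.72| => P_syn = 1.2414

1.2414 years


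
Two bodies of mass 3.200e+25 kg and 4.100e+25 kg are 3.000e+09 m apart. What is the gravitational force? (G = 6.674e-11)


F = G*m1*m2/r^2 = 6.674e-11 * 3.200e+25 * 4.100e+25 / (3.000e+09)^2 = 6.674e-11 * 1.312e+51 / 9.000e+18 = 9.729e+21

9.729e+21 N


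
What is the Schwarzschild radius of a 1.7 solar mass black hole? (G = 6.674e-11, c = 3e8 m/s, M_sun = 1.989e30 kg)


M = 1.7 * 1.989e30 kg = 3.3813e+30 kg. rs = 2GM/c^2 = 2 * 6.674e-11 * 3.3813e+30 / (3e8)^2 = 5014.8436

5014.8436 m


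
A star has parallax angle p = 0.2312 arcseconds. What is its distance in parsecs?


d = 1/p = 1/0.2312 = 4.3253

4.3253 pc


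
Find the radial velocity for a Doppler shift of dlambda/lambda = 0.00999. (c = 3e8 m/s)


v = (dlambda/lambda) * c = 0.00999 * 3e8 = 2.997e+06

2.997e+06 m/s


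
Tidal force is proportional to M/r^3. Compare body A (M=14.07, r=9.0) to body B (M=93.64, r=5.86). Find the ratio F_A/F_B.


Ratio = (M1/r1^3) / (M2/r2^3) = (14.07/9.0^3) / (93.64/5.86^3) = 0.0415

0.0415


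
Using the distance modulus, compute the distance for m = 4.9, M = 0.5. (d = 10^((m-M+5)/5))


d = 10^((m - M + 5)/5) = 10^((4.9 - 0.5 + 5)/5) = 75.8578

75.8578 pc


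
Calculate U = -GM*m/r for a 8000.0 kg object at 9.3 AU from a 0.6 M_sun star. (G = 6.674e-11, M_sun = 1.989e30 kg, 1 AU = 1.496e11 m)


M = 0.6 * 1.989e30 kg = 1.1934e+30 kg; r = 9.3 AU * 1.496e11 m/AU = 1.39128e+12 m. U = -GM*m/r = -(6.674e-11 * 1.1934e+30 * 8000.0) / 1.39128e+12 = -4.580e+11

-4.580e+11 J


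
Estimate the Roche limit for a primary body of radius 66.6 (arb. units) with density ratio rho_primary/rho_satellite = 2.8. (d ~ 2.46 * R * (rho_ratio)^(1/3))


d_Roche = 2.46 * 66.6 * 2.8^(1/3) = 230.9202

230.9202


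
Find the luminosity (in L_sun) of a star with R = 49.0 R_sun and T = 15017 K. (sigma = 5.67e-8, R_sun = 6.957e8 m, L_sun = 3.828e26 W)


R = 49.0 * 6.957e8 m = 3.40893e+10 m. L = 4*pi*R^2*sigma*T^4 = 4*pi*(3.40893e+10)^2 * 5.67e-8 * 15017^4 = 4.210772837e+31 W. L/L_sun = 4.210772837e+31 / 3.828e26 = 109999.2904

109999.2904 L_sun


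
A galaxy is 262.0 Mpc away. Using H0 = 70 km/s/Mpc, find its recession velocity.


v = H0 * d = 70 * 262.0 = 18340.0

18340.0 km/s


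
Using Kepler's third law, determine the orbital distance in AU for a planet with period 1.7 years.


a = P^(2/3) = 1.7^(2/3) = 1.4244

1.4244 AU


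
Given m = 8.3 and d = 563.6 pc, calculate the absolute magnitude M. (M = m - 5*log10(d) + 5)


M = m - 5*log10(d) + 5 = 8.3 - 5*log10(563.6) + 5 = -0.4549

-0.4549


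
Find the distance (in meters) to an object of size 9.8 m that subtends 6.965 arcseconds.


D = size / theta_rad, theta_rad = 6.965 * pi/(180*3600) = 3.377e-05, D = 290221.8379

290221.8379 m


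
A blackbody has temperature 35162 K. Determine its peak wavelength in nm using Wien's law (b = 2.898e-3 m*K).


lam_max = b / T = 2.898e-3 / 35162 = 8.242e-08 m = 82.4185 nm

82.4185 nm


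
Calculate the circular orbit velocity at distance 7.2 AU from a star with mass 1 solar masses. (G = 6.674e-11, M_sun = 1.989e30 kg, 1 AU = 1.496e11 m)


v = sqrt(GM/r) = sqrt(6.674e-11 * 1.989e+30 / 1.077e+12) = 11101.4178

11101.4178 m/s


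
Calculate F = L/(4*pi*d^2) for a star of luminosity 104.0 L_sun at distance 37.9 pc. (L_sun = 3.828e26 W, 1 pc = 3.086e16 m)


F = L / (4*pi*d^2) = 3.981e+28 / (4*pi*(1.170e+18)^2) = 2.316e-09

2.316e-09 W/m^2


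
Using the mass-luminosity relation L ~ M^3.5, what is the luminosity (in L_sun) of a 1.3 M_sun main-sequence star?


L/L_sun = (M/M_sun)^3.5 = 1.3^3.5 = 2.505

2.505 L_sun


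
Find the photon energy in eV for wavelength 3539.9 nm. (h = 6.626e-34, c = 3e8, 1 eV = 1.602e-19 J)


E = hc/lambda = 6.626e-34 * 3e8 / 3.540e-06 = 5.615e-20 J = 0.3505 eV

0.3505 eV


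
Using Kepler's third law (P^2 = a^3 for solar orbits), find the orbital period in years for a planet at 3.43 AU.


P = a^(3/2) = 3.43^1.5 = 6.3524

6.3524 years


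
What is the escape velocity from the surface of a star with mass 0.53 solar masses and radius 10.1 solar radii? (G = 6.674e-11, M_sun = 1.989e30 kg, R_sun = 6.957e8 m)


M = 0.53 * 1.989e30 kg = 1.05417e+30 kg; R = 10.1 * 6.957e8 m = 7.02657e+09 m. v_esc = sqrt(2GM/R) = sqrt(2 * 6.674e-11 * 1.05417e+30 / 7.02657e+09) = 141511.5008

141511.5008 m/s


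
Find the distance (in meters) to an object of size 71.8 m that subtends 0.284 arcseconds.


D = size / theta_rad, theta_rad = 0.284 * pi/(180*3600) = 1.377e-06, D = 5.215e+07

5.215e+07 m


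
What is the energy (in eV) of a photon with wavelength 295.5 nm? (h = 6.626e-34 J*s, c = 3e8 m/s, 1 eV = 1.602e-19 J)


E = hc/lambda = 6.626e-34 * 3e8 / 2.955e-07 = 6.727e-19 J = 4.1991 eV

4.1991 eV


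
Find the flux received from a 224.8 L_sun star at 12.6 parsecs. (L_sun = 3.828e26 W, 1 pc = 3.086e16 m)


F = L / (4*pi*d^2) = 8.605e+28 / (4*pi*(3.888e+17)^2) = 4.529e-08

4.529e-08 W/m^2


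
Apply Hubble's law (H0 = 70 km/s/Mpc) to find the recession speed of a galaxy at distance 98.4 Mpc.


v = H0 * d = 70 * 98.4 = 6888.0

6888.0 km/s


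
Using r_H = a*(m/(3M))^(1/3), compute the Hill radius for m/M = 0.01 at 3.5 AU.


r_H = a * (m/3M)^(1/3) = 3.5 * (0.01/3)^(1/3) = 0.5228

0.5228 AU


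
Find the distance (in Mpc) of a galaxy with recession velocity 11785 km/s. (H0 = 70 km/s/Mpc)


d = v / H0 = 11785 / 70 = 168.3571

168.3571 Mpc


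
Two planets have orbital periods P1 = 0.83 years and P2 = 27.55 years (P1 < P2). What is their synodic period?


1/P_syn = |1/P1 - 1/P2| = |1/0.83 - 1/27.55| => P_syn = 0.8558

0.8558 years


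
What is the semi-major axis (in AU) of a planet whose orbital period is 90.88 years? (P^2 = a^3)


a = P^(2/3) = 90.88^(2/3) = 20.2137

20.2137 AU


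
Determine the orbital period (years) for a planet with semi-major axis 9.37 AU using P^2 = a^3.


P = a^(3/2) = 9.37^1.5 = 28.682

28.682 years


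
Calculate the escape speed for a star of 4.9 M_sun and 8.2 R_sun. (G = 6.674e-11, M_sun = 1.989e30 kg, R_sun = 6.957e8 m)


M = 4.9 * 1.989e30 kg = 9.7461e+30 kg; R = 8.2 * 6.957e8 m = 5.70474e+09 m. v_esc = sqrt(2GM/R) = sqrt(2 * 6.674e-11 * 9.7461e+30 / 5.70474e+09) = 477535.4342

477535.4342 m/s


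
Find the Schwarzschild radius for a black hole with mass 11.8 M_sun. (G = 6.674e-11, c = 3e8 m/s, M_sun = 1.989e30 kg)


M = 11.8 * 1.989e30 kg = 2.34702e+31 kg. rs = 2GM/c^2 = 2 * 6.674e-11 * 2.34702e+31 / (3e8)^2 = 34808.9144

34808.9144 m


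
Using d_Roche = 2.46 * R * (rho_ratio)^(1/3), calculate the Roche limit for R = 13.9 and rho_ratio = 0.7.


d_Roche = 2.46 * 13.9 * 0.7^(1/3) = 30.361

30.361


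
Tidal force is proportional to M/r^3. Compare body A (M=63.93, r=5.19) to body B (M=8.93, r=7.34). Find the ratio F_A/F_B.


Ratio = (M1/r1^3) / (M2/r2^3) = (63.93/5.19^3) / (8.93/7.34^3) = 20.2507

20.2507


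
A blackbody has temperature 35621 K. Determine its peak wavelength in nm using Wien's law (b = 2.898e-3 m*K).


lam_max = b / T = 2.898e-3 / 35621 = 8.136e-08 m = 81.3565 nm

81.3565 nm


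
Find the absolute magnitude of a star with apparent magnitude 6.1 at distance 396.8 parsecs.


M = m - 5*log10(d) + 5 = 6.1 - 5*log10(396.8) + 5 = -1.8929

-1.8929


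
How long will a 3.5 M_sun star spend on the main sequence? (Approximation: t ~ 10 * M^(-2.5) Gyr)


t = 10 * M^(-2.5) = 10 * 3.5^(-2.5) = 0.4363

0.4363 Gyr


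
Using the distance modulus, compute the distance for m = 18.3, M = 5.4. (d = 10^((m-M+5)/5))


d = 10^((m - M + 5)/5) = 10^((18.3 - 5.4 + 5)/5) = 3801.894

3801.894 pc


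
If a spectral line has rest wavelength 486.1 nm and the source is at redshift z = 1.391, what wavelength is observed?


lam_obs = lam_emit * (1 + z) = 486.1 * (1 + 1.391) = 1162.2651

1162.2651 nm


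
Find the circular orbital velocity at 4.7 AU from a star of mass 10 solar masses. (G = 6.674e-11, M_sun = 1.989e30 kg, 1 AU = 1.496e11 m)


v = sqrt(GM/r) = sqrt(6.674e-11 * 1.989e+31 / 7.031e+11) = 43450.5989

43450.5989 m/s


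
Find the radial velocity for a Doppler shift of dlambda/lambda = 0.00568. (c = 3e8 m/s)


v = (dlambda/lambda) * c = 0.00568 * 3e8 = 1.704e+06

1.704e+06 m/s


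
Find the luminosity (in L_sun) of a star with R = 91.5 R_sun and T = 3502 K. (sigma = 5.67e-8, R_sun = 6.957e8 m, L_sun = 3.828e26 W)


R = 91.5 * 6.957e8 m = 6.365655e+10 m. L = 4*pi*R^2*sigma*T^4 = 4*pi*(6.365655e+10)^2 * 5.67e-8 * 3502^4 = 4.342538573e+29 W. L/L_sun = 4.342538573e+29 / 3.828e26 = 1134.4145

1134.4145 L_sun


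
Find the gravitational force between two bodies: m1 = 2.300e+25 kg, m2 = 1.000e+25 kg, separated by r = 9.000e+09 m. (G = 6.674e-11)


F = G*m1*m2/r^2 = 6.674e-11 * 2.300e+25 * 1.000e+25 / (9.000e+09)^2 = 6.674e-11 * 2.300e+50 / 8.100e+19 = 1.895e+20

1.895e+20 N


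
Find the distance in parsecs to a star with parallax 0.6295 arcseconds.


d = 1/p = 1/0.6295 = 1.5886

1.5886 pc


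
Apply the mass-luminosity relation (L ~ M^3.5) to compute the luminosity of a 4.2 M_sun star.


L/L_sun = (M/M_sun)^3.5 = 4.2^3.5 = 151.8352

151.8352 L_sun


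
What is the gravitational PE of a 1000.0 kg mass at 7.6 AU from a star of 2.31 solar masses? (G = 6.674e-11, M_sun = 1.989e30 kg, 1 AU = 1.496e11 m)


M = 2.31 * 1.989e30 kg = 4.59459e+30 kg; r = 7.6 AU * 1.496e11 m/AU = 1.13696e+12 m. U = -GM*m/r = -(6.674e-11 * 4.59459e+30 * 1000.0) / 1.13696e+12 = -2.697e+11

-2.697e+11 J


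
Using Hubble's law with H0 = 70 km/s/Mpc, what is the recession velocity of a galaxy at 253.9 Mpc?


v = H0 * d = 70 * 253.9 = 17773.0

17773.0 km/s


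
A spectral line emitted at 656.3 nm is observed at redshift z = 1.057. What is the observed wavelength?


lam_obs = lam_emit * (1 + z) = 656.3 * (1 + 1.057) = 1350.0091

1350.0091 nm


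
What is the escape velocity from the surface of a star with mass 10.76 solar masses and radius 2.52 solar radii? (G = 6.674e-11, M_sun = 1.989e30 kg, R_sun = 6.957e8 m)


M = 10.76 * 1.989e30 kg = 2.140164e+31 kg; R = 2.52 * 6.957e8 m = 1.753164e+09 m. v_esc = sqrt(2GM/R) = sqrt(2 * 6.674e-11 * 2.140164e+31 / 1.753164e+09) = 1.276e+06

1.276e+06 m/s


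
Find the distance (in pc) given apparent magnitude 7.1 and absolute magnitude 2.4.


d = 10^((m - M + 5)/5) = 10^((7.1 - 2.4 + 5)/5) = 87.0964

87.0964 pc


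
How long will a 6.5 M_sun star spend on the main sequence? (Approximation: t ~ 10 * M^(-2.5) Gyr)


t = 10 * M^(-2.5) = 10 * 6.5^(-2.5) = 0.0928

0.0928 Gyr


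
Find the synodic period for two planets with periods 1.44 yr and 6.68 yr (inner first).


1/P_syn = |1/P1 - 1/P2| = |1/1.44 - 1/6.68| => P_syn = 1.8357

1.8357 years


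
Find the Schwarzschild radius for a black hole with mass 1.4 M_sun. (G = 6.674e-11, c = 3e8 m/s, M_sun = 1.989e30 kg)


M = 1.4 * 1.989e30 kg = 2.7846e+30 kg. rs = 2GM/c^2 = 2 * 6.674e-11 * 2.7846e+30 / (3e8)^2 = 4129.8712

4129.8712 m


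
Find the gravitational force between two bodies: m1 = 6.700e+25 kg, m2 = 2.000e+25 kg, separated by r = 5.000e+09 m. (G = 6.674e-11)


F = G*m1*m2/r^2 = 6.674e-11 * 6.700e+25 * 2.000e+25 / (5.000e+09)^2 = 6.674e-11 * 1.340e+51 / 2.500e+19 = 3.577e+21

3.577e+21 N


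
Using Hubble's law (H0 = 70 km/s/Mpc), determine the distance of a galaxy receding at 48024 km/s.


d = v / H0 = 48024 / 70 = 686.0571

686.0571 Mpc


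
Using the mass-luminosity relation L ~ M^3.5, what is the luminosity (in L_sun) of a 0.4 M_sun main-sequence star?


L/L_sun = (M/M_sun)^3.5 = 0.4^3.5 = 0.0405

0.0405 L_sun


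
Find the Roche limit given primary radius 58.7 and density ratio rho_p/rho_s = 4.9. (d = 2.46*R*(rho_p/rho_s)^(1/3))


d_Roche = 2.46 * 58.7 * 4.9^(1/3) = 245.2667

245.2667


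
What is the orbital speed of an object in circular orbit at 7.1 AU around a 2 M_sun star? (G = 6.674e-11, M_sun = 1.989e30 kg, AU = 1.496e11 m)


v = sqrt(GM/r) = sqrt(6.674e-11 * 3.978e+30 / 1.062e+12) = 15809.9508

15809.9508 m/s


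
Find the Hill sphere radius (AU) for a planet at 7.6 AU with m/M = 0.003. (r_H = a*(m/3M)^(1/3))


r_H = a * (m/3M)^(1/3) = 7.6 * (0.003/3)^(1/3) = 0.76

0.76 AU


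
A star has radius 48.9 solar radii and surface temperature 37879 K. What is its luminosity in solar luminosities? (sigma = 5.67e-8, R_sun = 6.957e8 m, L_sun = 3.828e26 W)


R = 48.9 * 6.957e8 m = 3.401973e+10 m. L = 4*pi*R^2*sigma*T^4 = 4*pi*(3.401973e+10)^2 * 5.67e-8 * 37879^4 = 1.697651997e+33 W. L/L_sun = 1.697651997e+33 / 3.828e26 = 4.435e+06

4.435e+06 L_sun


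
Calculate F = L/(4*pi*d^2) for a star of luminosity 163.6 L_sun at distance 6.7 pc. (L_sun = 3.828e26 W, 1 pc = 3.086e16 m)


F = L / (4*pi*d^2) = 6.263e+28 / (4*pi*(2.068e+17)^2) = 1.166e-07

1.166e-07 W/m^2


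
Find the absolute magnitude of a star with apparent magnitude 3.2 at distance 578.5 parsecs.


M = m - 5*log10(d) + 5 = 3.2 - 5*log10(578.5) + 5 = -5.6115

-5.6115


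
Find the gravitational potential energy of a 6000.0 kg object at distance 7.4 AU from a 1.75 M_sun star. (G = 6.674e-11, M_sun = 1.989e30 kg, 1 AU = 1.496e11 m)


M = 1.75 * 1.989e30 kg = 3.48075e+30 kg; r = 7.4 AU * 1.496e11 m/AU = 1.10704e+12 m. U = -GM*m/r = -(6.674e-11 * 3.48075e+30 * 6000.0) / 1.10704e+12 = -1.259e+12

-1.259e+12 J


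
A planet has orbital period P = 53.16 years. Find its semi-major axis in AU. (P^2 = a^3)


a = P^(2/3) = 53.16^(2/3) = 14.1381

14.1381 AU


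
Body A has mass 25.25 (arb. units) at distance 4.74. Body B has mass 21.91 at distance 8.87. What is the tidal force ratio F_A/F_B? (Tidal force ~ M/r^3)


Ratio = (M1/r1^3) / (M2/r2^3) = (25.25/4.74^3) / (21.91/8.87^3) = 7.5519

7.5519


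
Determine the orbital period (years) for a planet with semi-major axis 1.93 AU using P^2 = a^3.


P = a^(3/2) = 1.93^1.5 = 2.6812

2.6812 years


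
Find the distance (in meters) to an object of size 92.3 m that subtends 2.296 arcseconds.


D = size / theta_rad, theta_rad = 2.296 * pi/(180*3600) = 1.113e-05, D = 8.292e+06

8.292e+06 m


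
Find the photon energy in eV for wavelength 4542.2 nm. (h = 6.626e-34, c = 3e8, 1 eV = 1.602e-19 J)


E = hc/lambda = 6.626e-34 * 3e8 / 4.542e-06 = 4.376e-20 J = 0.2732 eV

0.2732 eV


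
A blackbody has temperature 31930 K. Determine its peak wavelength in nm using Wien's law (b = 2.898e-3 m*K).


lam_max = b / T = 2.898e-3 / 31930 = 9.076e-08 m = 90.761 nm

90.761 nm


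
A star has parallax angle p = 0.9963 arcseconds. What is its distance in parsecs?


d = 1/p = 1/0.9963 = 1.0037

1.0037 pc


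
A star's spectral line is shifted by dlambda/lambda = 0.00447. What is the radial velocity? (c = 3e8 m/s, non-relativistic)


v = (dlambda/lambda) * c = 0.00447 * 3e8 = 1.341e+06

1.341e+06 m/s


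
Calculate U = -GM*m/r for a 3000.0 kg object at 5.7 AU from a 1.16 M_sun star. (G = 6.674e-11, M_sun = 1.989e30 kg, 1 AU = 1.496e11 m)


M = 1.16 * 1.989e30 kg = 2.30724e+30 kg; r = 5.7 AU * 1.496e11 m/AU = 8.5272e+11 m. U = -GM*m/r = -(6.674e-11 * 2.30724e+30 * 3000.0) / 8.5272e+11 = -5.417e+11

-5.417e+11 J


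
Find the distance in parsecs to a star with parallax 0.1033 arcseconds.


d = 1/p = 1/0.1033 = 9.6805

9.6805 pc


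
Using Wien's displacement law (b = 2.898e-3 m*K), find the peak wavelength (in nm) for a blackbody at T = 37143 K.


lam_max = b / T = 2.898e-3 / 37143 = 7.802e-08 m = 78.0228 nm

78.0228 nm


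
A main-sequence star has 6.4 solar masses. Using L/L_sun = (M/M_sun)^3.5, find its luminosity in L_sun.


L/L_sun = (M/M_sun)^3.5 = 6.4^3.5 = 663.1777

663.1777 L_sun


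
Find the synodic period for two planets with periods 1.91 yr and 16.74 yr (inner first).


1/P_syn = |1/P1 - 1/P2| = |1/1.91 - 1/16.74| => P_syn = 2.156

2.156 years


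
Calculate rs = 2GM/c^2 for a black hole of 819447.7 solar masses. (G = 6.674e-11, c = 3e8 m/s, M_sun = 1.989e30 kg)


M = 819447.7 * 1.989e30 kg = 1.629881475e+36 kg. rs = 2GM/c^2 = 2 * 6.674e-11 * 1.629881475e+36 / (3e8)^2 = 2.417e+09

2.417e+09 m


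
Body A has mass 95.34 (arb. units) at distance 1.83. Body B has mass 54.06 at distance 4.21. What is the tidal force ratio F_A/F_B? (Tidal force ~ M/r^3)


Ratio = (M1/r1^3) / (M2/r2^3) = (95.34/1.83^3) / (54.06/4.21^3) = 21.473

21.473


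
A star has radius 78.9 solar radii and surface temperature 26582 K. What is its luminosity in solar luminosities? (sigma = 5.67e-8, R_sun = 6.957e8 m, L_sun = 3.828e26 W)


R = 78.9 * 6.957e8 m = 5.489073e+10 m. L = 4*pi*R^2*sigma*T^4 = 4*pi*(5.489073e+10)^2 * 5.67e-8 * 26582^4 = 1.071868605e+33 W. L/L_sun = 1.071868605e+33 / 3.828e26 = 2.800e+06

2.800e+06 L_sun


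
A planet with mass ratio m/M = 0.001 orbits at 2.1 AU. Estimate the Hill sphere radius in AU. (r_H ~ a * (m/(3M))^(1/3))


r_H = a * (m/3M)^(1/3) = 2.1 * (0.001/3)^(1/3) = 0.1456

0.1456 AU


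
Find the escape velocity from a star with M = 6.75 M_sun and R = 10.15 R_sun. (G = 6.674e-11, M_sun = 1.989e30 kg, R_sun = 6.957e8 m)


M = 6.75 * 1.989e30 kg = 1.342575e+31 kg; R = 10.15 * 6.957e8 m = 7.061355e+09 m. v_esc = sqrt(2GM/R) = sqrt(2 * 6.674e-11 * 1.342575e+31 / 7.061355e+09) = 503771.2213

503771.2213 m/s


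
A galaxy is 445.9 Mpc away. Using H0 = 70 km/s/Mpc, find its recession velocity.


v = H0 * d = 70 * 445.9 = 31213.0

31213.0 km/s


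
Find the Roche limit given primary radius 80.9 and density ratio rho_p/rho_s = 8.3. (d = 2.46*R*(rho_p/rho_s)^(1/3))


d_Roche = 2.46 * 80.9 * 8.3^(1/3) = 402.9424

402.9424


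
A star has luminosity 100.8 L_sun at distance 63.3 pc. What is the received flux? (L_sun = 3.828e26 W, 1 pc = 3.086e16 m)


F = L / (4*pi*d^2) = 3.859e+28 / (4*pi*(1.953e+18)^2) = 8.047e-10

8.047e-10 W/m^2


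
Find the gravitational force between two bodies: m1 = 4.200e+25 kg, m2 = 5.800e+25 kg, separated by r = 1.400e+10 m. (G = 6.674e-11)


F = G*m1*m2/r^2 = 6.674e-11 * 4.200e+25 * 5.800e+25 / (1.400e+10)^2 = 6.674e-11 * 2.436e+51 / 1.960e+20 = 8.295e+20

8.295e+20 N


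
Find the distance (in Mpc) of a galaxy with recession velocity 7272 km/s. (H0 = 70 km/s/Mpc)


d = v / H0 = 7272 / 70 = 103.8857

103.8857 Mpc


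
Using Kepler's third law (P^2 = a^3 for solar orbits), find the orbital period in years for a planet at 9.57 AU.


P = a^(3/2) = 9.57^1.5 = 29.6052

29.6052 years


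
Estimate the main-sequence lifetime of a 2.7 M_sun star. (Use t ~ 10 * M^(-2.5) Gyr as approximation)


t = 10 * M^(-2.5) = 10 * 2.7^(-2.5) = 0.8348

0.8348 Gyr


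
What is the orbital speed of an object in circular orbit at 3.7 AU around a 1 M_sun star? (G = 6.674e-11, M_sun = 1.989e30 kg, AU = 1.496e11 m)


v = sqrt(GM/r) = sqrt(6.674e-11 * 1.989e+30 / 5.535e+11) = 15486.1633

15486.1633 m/s


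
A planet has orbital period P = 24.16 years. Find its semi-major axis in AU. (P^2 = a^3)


a = P^(2/3) = 24.16^(2/3) = 8.3573

8.3573 AU


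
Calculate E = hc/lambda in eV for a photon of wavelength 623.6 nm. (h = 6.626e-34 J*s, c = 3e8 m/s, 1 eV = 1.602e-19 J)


E = hc/lambda = 6.626e-34 * 3e8 / 6.236e-07 = 3.188e-19 J = 1.9898 eV

1.9898 eV


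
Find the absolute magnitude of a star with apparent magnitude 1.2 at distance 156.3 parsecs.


M = m - 5*log10(d) + 5 = 1.2 - 5*log10(156.3) + 5 = -4.7698

-4.7698


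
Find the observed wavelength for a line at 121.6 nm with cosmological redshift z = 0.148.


lam_obs = lam_emit * (1 + z) = 121.6 * (1 + 0.148) = 139.5968

139.5968 nm


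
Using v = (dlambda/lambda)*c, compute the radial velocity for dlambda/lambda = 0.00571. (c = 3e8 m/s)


v = (dlambda/lambda) * c = 0.00571 * 3e8 = 1.713e+06

1.713e+06 m/s


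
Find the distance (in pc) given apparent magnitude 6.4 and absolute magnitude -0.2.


d = 10^((m - M + 5)/5) = 10^((6.4 - -0.2 + 5)/5) = 208.9296

208.9296 pc


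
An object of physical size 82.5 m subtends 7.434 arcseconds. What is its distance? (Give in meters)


D = size / theta_rad, theta_rad = 7.434 * pi/(180*3600) = 3.604e-05, D = 2.289e+06

2.289e+06 m


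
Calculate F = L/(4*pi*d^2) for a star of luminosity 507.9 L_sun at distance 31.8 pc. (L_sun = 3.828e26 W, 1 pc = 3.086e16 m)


F = L / (4*pi*d^2) = 1.944e+29 / (4*pi*(9.813e+17)^2) = 1.607e-08

1.607e-08 W/m^2


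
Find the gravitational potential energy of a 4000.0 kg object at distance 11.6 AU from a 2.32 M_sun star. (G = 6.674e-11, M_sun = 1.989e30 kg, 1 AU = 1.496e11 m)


M = 2.32 * 1.989e30 kg = 4.61448e+30 kg; r = 11.6 AU * 1.496e11 m/AU = 1.73536e+12 m. U = -GM*m/r = -(6.674e-11 * 4.61448e+30 * 4000.0) / 1.73536e+12 = -7.099e+11

-7.099e+11 J


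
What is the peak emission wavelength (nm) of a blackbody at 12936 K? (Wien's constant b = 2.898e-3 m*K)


lam_max = b / T = 2.898e-3 / 12936 = 2.240e-07 m = 224.026 nm

224.026 nm


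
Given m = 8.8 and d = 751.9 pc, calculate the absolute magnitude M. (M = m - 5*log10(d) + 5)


M = m - 5*log10(d) + 5 = 8.8 - 5*log10(751.9) + 5 = -0.5808

-0.5808


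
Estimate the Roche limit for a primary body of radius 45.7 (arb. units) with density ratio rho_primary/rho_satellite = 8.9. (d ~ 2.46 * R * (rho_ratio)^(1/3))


d_Roche = 2.46 * 45.7 * 8.9^(1/3) = 232.9779

232.9779


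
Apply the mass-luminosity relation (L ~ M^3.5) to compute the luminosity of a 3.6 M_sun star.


L/L_sun = (M/M_sun)^3.5 = 3.6^3.5 = 88.5235

88.5235 L_sun


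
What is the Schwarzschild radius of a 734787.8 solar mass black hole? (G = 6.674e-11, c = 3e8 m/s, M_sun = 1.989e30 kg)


M = 734787.8 * 1.989e30 kg = 1.461492934e+36 kg. rs = 2GM/c^2 = 2 * 6.674e-11 * 1.461492934e+36 / (3e8)^2 = 2.168e+09

2.168e+09 m


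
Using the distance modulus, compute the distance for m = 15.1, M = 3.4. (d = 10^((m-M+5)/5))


d = 10^((m - M + 5)/5) = 10^((15.1 - 3.4 + 5)/5) = 2187.7616

2187.7616 pc


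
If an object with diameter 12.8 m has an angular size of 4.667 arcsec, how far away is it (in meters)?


D = size / theta_rad, theta_rad = 4.667 * pi/(180*3600) = 2.263e-05, D = 565714.489

565714.489 m


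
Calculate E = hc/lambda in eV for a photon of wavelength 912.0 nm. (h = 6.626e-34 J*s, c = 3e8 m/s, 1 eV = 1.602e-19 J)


E = hc/lambda = 6.626e-34 * 3e8 / 9.120e-07 = 2.180e-19 J = 1.3606 eV

1.3606 eV


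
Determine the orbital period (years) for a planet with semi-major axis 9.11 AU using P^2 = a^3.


P = a^(3/2) = 9.11^1.5 = 27.4965

27.4965 years


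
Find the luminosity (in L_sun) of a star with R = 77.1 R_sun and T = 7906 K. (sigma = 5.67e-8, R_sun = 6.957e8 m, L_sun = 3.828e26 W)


R = 77.1 * 6.957e8 m = 5.363847e+10 m. L = 4*pi*R^2*sigma*T^4 = 4*pi*(5.363847e+10)^2 * 5.67e-8 * 7906^4 = 8.008901009e+30 W. L/L_sun = 8.008901009e+30 / 3.828e26 = 20921.894

20921.894 L_sun


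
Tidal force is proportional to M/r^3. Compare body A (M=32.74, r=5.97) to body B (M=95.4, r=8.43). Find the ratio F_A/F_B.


Ratio = (M1/r1^3) / (M2/r2^3) = (32.74/5.97^3) / (95.4/8.43^3) = 0.9663

0.9663


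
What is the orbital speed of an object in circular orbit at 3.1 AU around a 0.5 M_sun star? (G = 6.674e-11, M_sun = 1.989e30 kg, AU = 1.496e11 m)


v = sqrt(GM/r) = sqrt(6.674e-11 * 9.945e+29 / 4.638e+11) = 11963.241

11963.241 m/s


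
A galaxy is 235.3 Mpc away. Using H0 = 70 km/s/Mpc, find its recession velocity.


v = H0 * d = 70 * 235.3 = 16471.0

16471.0 km/s


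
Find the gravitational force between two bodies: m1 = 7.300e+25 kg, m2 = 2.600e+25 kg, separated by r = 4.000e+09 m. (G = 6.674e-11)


F = G*m1*m2/r^2 = 6.674e-11 * 7.300e+25 * 2.600e+25 / (4.000e+09)^2 = 6.674e-11 * 1.898e+51 / 1.600e+19 = 7.917e+21

7.917e+21 N


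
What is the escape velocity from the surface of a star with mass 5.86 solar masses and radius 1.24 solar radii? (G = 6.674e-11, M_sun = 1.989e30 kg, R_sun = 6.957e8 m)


M = 5.86 * 1.989e30 kg = 1.165554e+31 kg; R = 1.24 * 6.957e8 m = 8.62668e+08 m. v_esc = sqrt(2GM/R) = sqrt(2 * 6.674e-11 * 1.165554e+31 / 8.62668e+08) = 1.343e+06

1.343e+06 m/s


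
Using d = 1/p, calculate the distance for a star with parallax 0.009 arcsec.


d = 1/p = 1/0.009 = 111.1111

111.1111 pc


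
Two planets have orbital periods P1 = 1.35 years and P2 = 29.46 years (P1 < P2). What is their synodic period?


1/P_syn = |1/P1 - 1/P2| = |1/1.35 - 1/29.46| => P_syn = 1.4148

1.4148 years


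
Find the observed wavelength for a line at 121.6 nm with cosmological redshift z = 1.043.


lam_obs = lam_emit * (1 + z) = 121.6 * (1 + 1.043) = 248.4288

248.4288 nm


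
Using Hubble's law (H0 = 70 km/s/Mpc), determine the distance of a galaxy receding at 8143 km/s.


d = v / H0 = 8143 / 70 = 116.3286

116.3286 Mpc


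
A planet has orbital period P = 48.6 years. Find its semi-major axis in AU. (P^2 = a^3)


a = P^(2/3) = 48.6^(2/3) = 13.3175

13.3175 AU
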